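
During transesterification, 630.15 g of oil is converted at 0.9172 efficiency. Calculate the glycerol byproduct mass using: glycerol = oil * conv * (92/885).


glycerol = oil * conv * (92/885)
= 630.15 * 0.9172 * 92 / 885
= 60.0831 g

60.0831 g


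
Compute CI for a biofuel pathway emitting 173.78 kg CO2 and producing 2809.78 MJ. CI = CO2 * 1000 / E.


CI = CO2 * 1000 / E
= 173.78 * 1000 / 2809.78
= 61.8483 g CO2/MJ

61.8483 g CO2/MJ


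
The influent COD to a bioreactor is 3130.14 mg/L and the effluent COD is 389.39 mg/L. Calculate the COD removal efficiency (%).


eta = (COD_in - COD_out) / COD_in * 100
= (3130.14 - 389.39) / 3130.14 * 100
= 87.5600%

87.5600%


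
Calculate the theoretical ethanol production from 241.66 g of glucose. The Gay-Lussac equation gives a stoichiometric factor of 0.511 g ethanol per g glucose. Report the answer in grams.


Theoretical ethanol yield: m_EtOH = 0.511 * m_glucose
m_EtOH = 0.511 * 241.66 = 123.4883 g

123.4883 g


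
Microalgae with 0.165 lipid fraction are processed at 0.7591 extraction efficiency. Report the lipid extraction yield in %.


Y = lipid_content * extraction_eff * 100
= 0.165 * 0.7591 * 100
= 12.5252%

12.5252%


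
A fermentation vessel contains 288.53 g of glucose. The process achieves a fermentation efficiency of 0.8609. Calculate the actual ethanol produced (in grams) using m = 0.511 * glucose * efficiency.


Actual ethanol: m = 0.511 * 288.53 * 0.8609
m = 126.9301 g

126.9301 g


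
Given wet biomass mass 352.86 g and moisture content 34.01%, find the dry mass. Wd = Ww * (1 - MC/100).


Wd = Ww * (1 - MC/100)
= 352.86 * (1 - 34.01/100)
= 232.8523 g

232.8523 g


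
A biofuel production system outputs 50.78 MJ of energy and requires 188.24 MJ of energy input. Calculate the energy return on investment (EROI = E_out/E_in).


EROI = E_out / E_in
= 50.78 / 188.24
= 0.2698

0.2698


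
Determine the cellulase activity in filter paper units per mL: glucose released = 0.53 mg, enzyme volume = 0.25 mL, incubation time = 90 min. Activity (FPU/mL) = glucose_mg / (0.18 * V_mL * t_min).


Activity = glucose_mg / (0.18 mg/umol * V_mL * t_min)
= 0.53 / (0.18 * 0.25 * 90)
= 0.1309 FPU/mL

0.1309 FPU/mL


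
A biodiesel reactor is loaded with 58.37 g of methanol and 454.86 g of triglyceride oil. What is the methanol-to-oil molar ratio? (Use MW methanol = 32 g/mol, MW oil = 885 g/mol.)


Molar ratio = n_MeOH / n_oil = (MeOH/32) / (oil/885) = (MeOH * 885) / (32 * oil)
= (58.37 * 885) / (32 * 454.86)
= 3.5490

3.5490


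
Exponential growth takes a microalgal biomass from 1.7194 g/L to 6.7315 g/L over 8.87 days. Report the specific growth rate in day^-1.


mu = ln(X2/X1) / dt
= ln(6.7315/1.7194) / 8.87
= 0.1539 per day

0.1539 per day


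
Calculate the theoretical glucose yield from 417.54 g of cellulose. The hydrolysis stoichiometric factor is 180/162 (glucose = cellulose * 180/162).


glucose = cellulose * 180/162
= 417.54 * 180/162
= 463.9333 g

463.9333 g


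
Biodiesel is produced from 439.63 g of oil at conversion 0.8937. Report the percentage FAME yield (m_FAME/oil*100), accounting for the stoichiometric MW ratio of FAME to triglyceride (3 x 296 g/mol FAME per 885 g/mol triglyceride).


m_FAME = oil * conv * (3 * 296 / 885) = oil * conv * (888/885)
= 439.63 * 0.8937 * 888 / 885
= 394.2292 g
Y = m_FAME / oil * 100 = conv * (888/885) * 100
= 0.8937 * 888 / 885 * 100
= 89.67%

89.67%


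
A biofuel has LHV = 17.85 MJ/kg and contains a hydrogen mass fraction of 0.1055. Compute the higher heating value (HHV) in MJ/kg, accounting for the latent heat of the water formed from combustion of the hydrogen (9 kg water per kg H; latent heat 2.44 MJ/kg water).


HHV = LHV + H_frac * 9 * 2.44
= 17.85 + 0.1055 * 9 * 2.44
= 20.1668 MJ/kg

20.1668 MJ/kg


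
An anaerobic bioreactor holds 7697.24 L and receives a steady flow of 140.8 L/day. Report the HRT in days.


HRT = V / Q
= 7697.24 / 140.8
= 54.6679 days

54.6679 days


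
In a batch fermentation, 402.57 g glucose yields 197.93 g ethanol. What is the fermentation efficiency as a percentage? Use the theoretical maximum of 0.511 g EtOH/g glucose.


Fermentation efficiency = (actual / (0.511 * glucose)) * 100
= (197.93 / (0.511 * 402.57)) * 100
= 96.2164%

96.2164%


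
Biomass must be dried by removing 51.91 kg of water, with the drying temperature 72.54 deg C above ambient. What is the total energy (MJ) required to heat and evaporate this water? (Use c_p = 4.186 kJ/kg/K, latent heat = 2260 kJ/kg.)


E = m_water * (4.186 * dT + 2260) / 1000
= 51.91 * (4.186 * 72.54 + 2260) / 1000
= 133.0792 MJ

133.0792 MJ


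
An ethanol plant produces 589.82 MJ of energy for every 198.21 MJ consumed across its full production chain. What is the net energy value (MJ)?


NEV = E_out - E_in
= 589.82 - 198.21
= 391.6100 MJ

391.6100 MJ


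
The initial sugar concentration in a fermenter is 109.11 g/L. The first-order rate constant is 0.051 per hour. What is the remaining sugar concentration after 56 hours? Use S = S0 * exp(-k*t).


S = S0 * exp(-k * t)
S = 109.11 * exp(-0.051 * 56)
S = 6.2736 g/L

6.2736 g/L


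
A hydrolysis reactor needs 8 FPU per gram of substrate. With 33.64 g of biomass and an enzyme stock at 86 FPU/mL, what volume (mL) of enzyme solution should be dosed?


V = dosage * m_sub / activity
V = 8 * 33.64 / 86
V = 3.1293 mL

3.1293 mL


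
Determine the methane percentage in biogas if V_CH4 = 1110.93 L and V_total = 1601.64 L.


CH4% = V_CH4 / V_total * 100
= 1110.93 / 1601.64 * 100
= 69.3620%

69.3620%


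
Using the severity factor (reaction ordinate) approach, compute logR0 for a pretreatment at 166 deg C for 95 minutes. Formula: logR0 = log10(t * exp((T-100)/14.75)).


logR0 = log10(t * exp((T - 100) / 14.75))
= log10(95 * exp((166 - 100) / 14.75))
= 3.9210

3.9210


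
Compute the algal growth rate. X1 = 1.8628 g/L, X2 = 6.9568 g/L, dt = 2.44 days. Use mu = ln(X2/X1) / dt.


mu = ln(X2/X1) / dt
= ln(6.9568/1.8628) / 2.44
= 0.5400 per day

0.5400 per day


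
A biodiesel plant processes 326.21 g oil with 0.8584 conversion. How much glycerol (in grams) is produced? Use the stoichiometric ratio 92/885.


glycerol = oil * conv * (92/885)
= 326.21 * 0.8584 * 92 / 885
= 29.1093 g

29.1093 g


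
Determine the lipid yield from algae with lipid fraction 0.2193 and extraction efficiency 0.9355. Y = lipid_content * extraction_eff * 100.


Y = lipid_content * extraction_eff * 100
= 0.2193 * 0.9355 * 100
= 20.5155%

20.5155%


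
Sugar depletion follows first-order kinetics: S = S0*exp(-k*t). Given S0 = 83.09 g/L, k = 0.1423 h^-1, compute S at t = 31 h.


S = S0 * exp(-k * t)
S = 83.09 * exp(-0.1423 * 31)
S = 1.0087 g/L

1.0087 g/L


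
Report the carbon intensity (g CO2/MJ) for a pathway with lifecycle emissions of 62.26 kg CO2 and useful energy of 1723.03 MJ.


CI = CO2 * 1000 / E
= 62.26 * 1000 / 1723.03
= 36.1340 g CO2/MJ

36.1340 g CO2/MJ


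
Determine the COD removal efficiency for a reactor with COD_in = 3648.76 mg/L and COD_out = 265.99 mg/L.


eta = (COD_in - COD_out) / COD_in * 100
= (3648.76 - 265.99) / 3648.76 * 100
= 92.7101%

92.7101%


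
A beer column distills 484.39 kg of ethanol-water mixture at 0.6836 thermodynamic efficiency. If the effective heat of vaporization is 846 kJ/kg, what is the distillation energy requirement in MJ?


E = m * 846 / (eta * 1000)
= 484.39 * 846 / (0.6836 * 1000)
= 599.4645 MJ

599.4645 MJ


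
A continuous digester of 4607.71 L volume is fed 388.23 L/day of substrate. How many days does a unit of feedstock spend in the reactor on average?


HRT = V / Q
= 4607.71 / 388.23
= 11.8685 days

11.8685 days


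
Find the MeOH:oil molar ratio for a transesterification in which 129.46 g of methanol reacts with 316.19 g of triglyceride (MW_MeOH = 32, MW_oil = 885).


Molar ratio = n_MeOH / n_oil = (MeOH/32) / (oil/885) = (MeOH * 885) / (32 * oil)
= (129.46 * 885) / (32 * 316.19)
= 11.3235

11.3235


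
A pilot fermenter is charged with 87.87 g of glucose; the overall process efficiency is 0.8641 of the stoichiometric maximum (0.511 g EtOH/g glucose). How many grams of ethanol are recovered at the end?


Actual ethanol: m = 0.511 * 87.87 * 0.8641
m = 38.7994 g

38.7994 g


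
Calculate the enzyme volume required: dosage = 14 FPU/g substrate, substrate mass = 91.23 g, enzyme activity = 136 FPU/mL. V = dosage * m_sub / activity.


V = dosage * m_sub / activity
V = 14 * 91.23 / 136
V = 9.3913 mL

9.3913 mL


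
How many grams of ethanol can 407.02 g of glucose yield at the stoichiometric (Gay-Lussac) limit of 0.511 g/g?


Theoretical ethanol yield: m_EtOH = 0.511 * m_glucose
m_EtOH = 0.511 * 407.02 = 207.9872 g

207.9872 g


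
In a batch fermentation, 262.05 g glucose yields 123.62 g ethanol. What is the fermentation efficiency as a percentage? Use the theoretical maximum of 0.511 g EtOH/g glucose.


Fermentation efficiency = (actual / (0.511 * glucose)) * 100
= (123.62 / (0.511 * 262.05)) * 100
= 92.3174%

92.3174%


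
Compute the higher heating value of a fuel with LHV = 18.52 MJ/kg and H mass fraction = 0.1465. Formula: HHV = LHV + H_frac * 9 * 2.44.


HHV = LHV + H_frac * 9 * 2.44
= 18.52 + 0.1465 * 9 * 2.44
= 21.7371 MJ/kg

21.7371 MJ/kg


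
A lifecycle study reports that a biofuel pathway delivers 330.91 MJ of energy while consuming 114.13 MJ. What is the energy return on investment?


EROI = E_out / E_in
= 330.91 / 114.13
= 2.8994

2.8994


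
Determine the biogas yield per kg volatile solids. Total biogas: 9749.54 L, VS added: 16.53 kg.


Y = V / VS
= 9749.54 / 16.53
= 589.8088 L/kg VS

589.8088 L/kg VS


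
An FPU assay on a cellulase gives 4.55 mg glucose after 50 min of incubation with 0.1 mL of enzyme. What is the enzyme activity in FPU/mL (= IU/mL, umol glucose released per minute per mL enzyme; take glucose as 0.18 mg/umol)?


Activity = glucose_mg / (0.18 mg/umol * V_mL * t_min)
= 4.55 / (0.18 * 0.1 * 50)
= 5.0556 FPU/mL

5.0556 FPU/mL


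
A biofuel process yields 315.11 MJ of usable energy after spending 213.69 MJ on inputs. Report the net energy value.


NEV = E_out - E_in
= 315.11 - 213.69
= 101.4200 MJ

101.4200 MJ


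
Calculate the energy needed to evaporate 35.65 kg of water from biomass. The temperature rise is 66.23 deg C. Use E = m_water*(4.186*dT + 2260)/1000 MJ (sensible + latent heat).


E = m_water * (4.186 * dT + 2260) / 1000
= 35.65 * (4.186 * 66.23 + 2260) / 1000
= 90.4526 MJ

90.4526 MJ


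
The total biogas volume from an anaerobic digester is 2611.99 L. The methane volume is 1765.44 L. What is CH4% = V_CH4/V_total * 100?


CH4% = V_CH4 / V_total * 100
= 1765.44 / 2611.99 * 100
= 67.5898%

67.5898%


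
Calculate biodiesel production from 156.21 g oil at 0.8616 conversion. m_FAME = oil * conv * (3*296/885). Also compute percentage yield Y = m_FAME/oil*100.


m_FAME = oil * conv * (3 * 296 / 885) = oil * conv * (888/885)
= 156.21 * 0.8616 * 888 / 885
= 135.0468 g
Y = m_FAME / oil * 100 = conv * (888/885) * 100
= 0.8616 * 888 / 885 * 100
= 86.45%

135.0468 g FAME; Y = 86.45%


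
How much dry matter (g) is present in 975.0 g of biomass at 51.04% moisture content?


Wd = Ww * (1 - MC/100)
= 975.0 * (1 - 51.04/100)
= 477.3600 g

477.3600 g


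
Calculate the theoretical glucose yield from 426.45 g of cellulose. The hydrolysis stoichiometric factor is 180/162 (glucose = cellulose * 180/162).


glucose = cellulose * 180/162
= 426.45 * 180/162
= 473.8333 g

473.8333 g


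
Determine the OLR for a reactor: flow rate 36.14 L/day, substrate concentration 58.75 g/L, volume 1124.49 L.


OLR = Q * S / V
= 36.14 * 58.75 / 1124.49
= 1.8882 g/L/day

1.8882 g/L/day


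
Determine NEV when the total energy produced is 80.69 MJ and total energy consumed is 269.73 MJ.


NEV = E_out - E_in
= 80.69 - 269.73
= -189.0400 MJ

-189.0400 MJ


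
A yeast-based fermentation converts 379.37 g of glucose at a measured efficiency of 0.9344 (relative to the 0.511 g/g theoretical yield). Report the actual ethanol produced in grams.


Actual ethanol: m = 0.511 * 379.37 * 0.9344
m = 181.1410 g

181.1410 g


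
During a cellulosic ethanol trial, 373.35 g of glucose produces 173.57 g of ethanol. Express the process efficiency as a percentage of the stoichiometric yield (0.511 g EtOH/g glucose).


Fermentation efficiency = (actual / (0.511 * glucose)) * 100
= (173.57 / (0.511 * 373.35)) * 100
= 90.9783%

90.9783%


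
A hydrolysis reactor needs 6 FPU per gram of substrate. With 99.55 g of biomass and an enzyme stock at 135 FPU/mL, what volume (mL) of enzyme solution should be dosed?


V = dosage * m_sub / activity
V = 6 * 99.55 / 135
V = 4.4244 mL

4.4244 mL


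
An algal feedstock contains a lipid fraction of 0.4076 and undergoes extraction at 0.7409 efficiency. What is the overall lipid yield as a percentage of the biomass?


Y = lipid_content * extraction_eff * 100
= 0.4076 * 0.7409 * 100
= 30.1991%

30.1991%


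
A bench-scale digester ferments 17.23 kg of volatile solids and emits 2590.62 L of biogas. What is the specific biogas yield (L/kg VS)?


Y = V / VS
= 2590.62 / 17.23
= 150.3552 L/kg VS

150.3552 L/kg VS


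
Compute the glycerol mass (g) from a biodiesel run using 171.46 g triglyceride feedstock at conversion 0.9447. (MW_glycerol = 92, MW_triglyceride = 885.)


glycerol = oil * conv * (92/885)
= 171.46 * 0.9447 * 92 / 885
= 16.8384 g

16.8384 g


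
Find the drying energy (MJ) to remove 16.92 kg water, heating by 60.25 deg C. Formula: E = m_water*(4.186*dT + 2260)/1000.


E = m_water * (4.186 * dT + 2260) / 1000
= 16.92 * (4.186 * 60.25 + 2260) / 1000
= 42.5065 MJ

42.5065 MJ


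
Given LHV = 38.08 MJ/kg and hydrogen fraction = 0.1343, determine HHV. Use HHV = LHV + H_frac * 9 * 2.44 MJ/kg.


HHV = LHV + H_frac * 9 * 2.44
= 38.08 + 0.1343 * 9 * 2.44
= 41.0292 MJ/kg

41.0292 MJ/kg


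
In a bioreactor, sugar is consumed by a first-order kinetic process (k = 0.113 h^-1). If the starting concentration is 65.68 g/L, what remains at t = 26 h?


S = S0 * exp(-k * t)
S = 65.68 * exp(-0.113 * 26)
S = 3.4792 g/L

3.4792 g/L


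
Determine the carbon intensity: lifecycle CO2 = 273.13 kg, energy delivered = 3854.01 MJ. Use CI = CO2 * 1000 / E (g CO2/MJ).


CI = CO2 * 1000 / E
= 273.13 * 1000 / 3854.01
= 70.8690 g CO2/MJ

70.8690 g CO2/MJ


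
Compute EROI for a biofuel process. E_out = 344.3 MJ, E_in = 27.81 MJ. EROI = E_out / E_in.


EROI = E_out / E_in
= 344.3 / 27.81
= 12.3804

12.3804


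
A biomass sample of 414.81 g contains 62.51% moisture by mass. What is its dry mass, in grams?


Wd = Ww * (1 - MC/100)
= 414.81 * (1 - 62.51/100)
= 155.5123 g

155.5123 g


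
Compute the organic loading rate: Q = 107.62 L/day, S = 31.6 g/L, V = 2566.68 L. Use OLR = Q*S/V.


OLR = Q * S / V
= 107.62 * 31.6 / 2566.68
= 1.3250 g/L/day

1.3250 g/L/day


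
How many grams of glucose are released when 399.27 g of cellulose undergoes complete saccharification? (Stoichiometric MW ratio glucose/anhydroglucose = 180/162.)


glucose = cellulose * 180/162
= 399.27 * 180/162
= 443.6333 g

443.6333 g


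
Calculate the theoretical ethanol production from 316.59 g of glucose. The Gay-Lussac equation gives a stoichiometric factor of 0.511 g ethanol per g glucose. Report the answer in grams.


Theoretical ethanol yield: m_EtOH = 0.511 * m_glucose
m_EtOH = 0.511 * 316.59 = 161.7775 g

161.7775 g


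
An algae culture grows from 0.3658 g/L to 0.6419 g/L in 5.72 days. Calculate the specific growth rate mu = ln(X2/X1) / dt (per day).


mu = ln(X2/X1) / dt
= ln(0.6419/0.3658) / 5.72
= 0.0983 per day

0.0983 per day


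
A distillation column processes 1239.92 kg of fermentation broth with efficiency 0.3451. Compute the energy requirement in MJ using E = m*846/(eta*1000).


E = m * 846 / (eta * 1000)
= 1239.92 * 846 / (0.3451 * 1000)
= 3039.6184 MJ

3039.6184 MJ


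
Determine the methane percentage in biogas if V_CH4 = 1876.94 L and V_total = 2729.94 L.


CH4% = V_CH4 / V_total * 100
= 1876.94 / 2729.94 * 100
= 68.7539%

68.7539%


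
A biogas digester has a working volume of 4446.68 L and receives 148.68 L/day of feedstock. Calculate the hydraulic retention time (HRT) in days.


HRT = V / Q
= 4446.68 / 148.68
= 29.9077 days

29.9077 days


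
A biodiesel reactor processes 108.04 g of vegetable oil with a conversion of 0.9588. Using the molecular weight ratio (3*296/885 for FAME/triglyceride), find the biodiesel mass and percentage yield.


m_FAME = oil * conv * (3 * 296 / 885) = oil * conv * (888/885)
= 108.04 * 0.9588 * 888 / 885
= 103.9399 g
Y = m_FAME / oil * 100 = conv * (888/885) * 100
= 0.9588 * 888 / 885 * 100
= 96.21%

103.9399 g FAME; Y = 96.21%


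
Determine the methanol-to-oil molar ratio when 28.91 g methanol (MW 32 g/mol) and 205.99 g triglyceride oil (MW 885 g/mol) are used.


Molar ratio = n_MeOH / n_oil = (MeOH/32) / (oil/885) = (MeOH * 885) / (32 * oil)
= (28.91 * 885) / (32 * 205.99)
= 3.8815

3.8815


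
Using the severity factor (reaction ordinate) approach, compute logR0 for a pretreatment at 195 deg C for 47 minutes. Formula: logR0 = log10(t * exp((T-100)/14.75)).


logR0 = log10(t * exp((T - 100) / 14.75))
= log10(47 * exp((195 - 100) / 14.75))
= 4.4692

4.4692


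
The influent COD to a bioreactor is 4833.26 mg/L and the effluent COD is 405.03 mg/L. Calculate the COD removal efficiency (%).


eta = (COD_in - COD_out) / COD_in * 100
= (4833.26 - 405.03) / 4833.26 * 100
= 91.6199%

91.6199%


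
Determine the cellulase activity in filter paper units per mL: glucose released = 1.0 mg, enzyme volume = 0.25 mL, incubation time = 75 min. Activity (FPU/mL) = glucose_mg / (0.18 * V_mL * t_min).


Activity = glucose_mg / (0.18 mg/umol * V_mL * t_min)
= 1.0 / (0.18 * 0.25 * 75)
= 0.2963 FPU/mL

0.2963 FPU/mL


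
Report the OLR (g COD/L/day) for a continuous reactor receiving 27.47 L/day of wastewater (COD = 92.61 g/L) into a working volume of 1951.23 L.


OLR = Q * S / V
= 27.47 * 92.61 / 1951.23
= 1.3038 g/L/day

1.3038 g/L/day


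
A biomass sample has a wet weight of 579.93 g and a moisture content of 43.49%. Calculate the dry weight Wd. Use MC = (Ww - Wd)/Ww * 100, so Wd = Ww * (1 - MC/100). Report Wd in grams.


Wd = Ww * (1 - MC/100)
= 579.93 * (1 - 43.49/100)
= 327.7184 g

327.7184 g


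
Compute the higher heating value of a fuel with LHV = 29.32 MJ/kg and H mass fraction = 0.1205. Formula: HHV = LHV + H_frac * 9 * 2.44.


HHV = LHV + H_frac * 9 * 2.44
= 29.32 + 0.1205 * 9 * 2.44
= 31.9662 MJ/kg

31.9662 MJ/kg


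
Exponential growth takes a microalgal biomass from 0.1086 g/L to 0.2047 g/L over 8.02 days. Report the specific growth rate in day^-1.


mu = ln(X2/X1) / dt
= ln(0.2047/0.1086) / 8.02
= 0.0790 per day

0.0790 per day


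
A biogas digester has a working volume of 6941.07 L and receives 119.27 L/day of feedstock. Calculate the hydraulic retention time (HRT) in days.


HRT = V / Q
= 6941.07 / 119.27
= 58.1963 days

58.1963 days


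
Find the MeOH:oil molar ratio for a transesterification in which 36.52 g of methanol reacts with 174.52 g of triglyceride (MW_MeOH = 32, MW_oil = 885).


Molar ratio = n_MeOH / n_oil = (MeOH/32) / (oil/885) = (MeOH * 885) / (32 * oil)
= (36.52 * 885) / (32 * 174.52)
= 5.7873

5.7873


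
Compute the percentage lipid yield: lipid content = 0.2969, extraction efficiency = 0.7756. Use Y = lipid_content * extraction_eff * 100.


Y = lipid_content * extraction_eff * 100
= 0.2969 * 0.7756 * 100
= 23.0276%

23.0276%


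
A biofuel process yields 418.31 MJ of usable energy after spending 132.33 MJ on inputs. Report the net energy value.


NEV = E_out - E_in
= 418.31 - 132.33
= 285.9800 MJ

285.9800 MJ


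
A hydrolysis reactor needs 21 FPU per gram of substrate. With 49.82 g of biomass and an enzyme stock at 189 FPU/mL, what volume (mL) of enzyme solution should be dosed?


V = dosage * m_sub / activity
V = 21 * 49.82 / 189
V = 5.5356 mL

5.5356 mL


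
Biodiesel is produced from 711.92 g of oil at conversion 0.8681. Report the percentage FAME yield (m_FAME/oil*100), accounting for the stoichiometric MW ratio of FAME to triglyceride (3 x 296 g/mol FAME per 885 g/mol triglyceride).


m_FAME = oil * conv * (3 * 296 / 885) = oil * conv * (888/885)
= 711.92 * 0.8681 * 888 / 885
= 620.1127 g
Y = m_FAME / oil * 100 = conv * (888/885) * 100
= 0.8681 * 888 / 885 * 100
= 87.10%

87.10%


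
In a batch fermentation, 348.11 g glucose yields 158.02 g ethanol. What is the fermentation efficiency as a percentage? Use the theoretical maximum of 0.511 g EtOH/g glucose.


Fermentation efficiency = (actual / (0.511 * glucose)) * 100
= (158.02 / (0.511 * 348.11)) * 100
= 88.8331%

88.8331%


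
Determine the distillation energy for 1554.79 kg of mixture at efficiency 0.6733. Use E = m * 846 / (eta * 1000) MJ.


E = m * 846 / (eta * 1000)
= 1554.79 * 846 / (0.6733 * 1000)
= 1953.5903 MJ

1953.5903 MJ


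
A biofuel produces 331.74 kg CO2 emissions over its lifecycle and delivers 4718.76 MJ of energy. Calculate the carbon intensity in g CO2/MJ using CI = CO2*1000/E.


CI = CO2 * 1000 / E
= 331.74 * 1000 / 4718.76
= 70.3024 g CO2/MJ

70.3024 g CO2/MJ


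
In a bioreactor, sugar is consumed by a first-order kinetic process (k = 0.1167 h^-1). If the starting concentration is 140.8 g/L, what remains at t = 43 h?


S = S0 * exp(-k * t)
S = 140.8 * exp(-0.1167 * 43)
S = 0.9317 g/L

0.9317 g/L


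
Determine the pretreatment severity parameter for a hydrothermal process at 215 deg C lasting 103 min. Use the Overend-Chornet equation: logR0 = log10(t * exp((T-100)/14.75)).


logR0 = log10(t * exp((T - 100) / 14.75))
= log10(103 * exp((215 - 100) / 14.75))
= 5.3989

5.3989


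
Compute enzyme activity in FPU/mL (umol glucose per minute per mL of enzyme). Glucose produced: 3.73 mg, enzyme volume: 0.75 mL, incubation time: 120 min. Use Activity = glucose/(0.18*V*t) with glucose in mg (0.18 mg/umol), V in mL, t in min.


Activity = glucose_mg / (0.18 mg/umol * V_mL * t_min)
= 3.73 / (0.18 * 0.75 * 120)
= 0.2302 FPU/mL

0.2302 FPU/mL


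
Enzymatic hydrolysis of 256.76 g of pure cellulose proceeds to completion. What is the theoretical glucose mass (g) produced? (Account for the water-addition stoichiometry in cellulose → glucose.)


glucose = cellulose * 180/162
= 256.76 * 180/162
= 285.2889 g

285.2889 g


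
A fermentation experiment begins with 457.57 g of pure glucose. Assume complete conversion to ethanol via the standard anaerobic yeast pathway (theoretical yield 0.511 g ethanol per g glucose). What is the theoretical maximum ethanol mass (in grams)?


Theoretical ethanol yield: m_EtOH = 0.511 * m_glucose
m_EtOH = 0.511 * 457.57 = 233.8183 g

233.8183 g


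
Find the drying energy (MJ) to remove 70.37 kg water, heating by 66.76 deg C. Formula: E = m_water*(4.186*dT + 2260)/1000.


E = m_water * (4.186 * dT + 2260) / 1000
= 70.37 * (4.186 * 66.76 + 2260) / 1000
= 178.7016 MJ

178.7016 MJ


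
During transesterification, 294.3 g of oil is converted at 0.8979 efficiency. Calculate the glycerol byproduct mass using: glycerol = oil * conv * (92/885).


glycerol = oil * conv * (92/885)
= 294.3 * 0.8979 * 92 / 885
= 27.4703 g

27.4703 g


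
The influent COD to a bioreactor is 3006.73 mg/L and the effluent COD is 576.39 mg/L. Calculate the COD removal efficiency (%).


eta = (COD_in - COD_out) / COD_in * 100
= (3006.73 - 576.39) / 3006.73 * 100
= 80.8300%

80.8300%


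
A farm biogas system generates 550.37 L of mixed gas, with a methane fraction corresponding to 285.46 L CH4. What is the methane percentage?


CH4% = V_CH4 / V_total * 100
= 285.46 / 550.37 * 100
= 51.8669%

51.8669%


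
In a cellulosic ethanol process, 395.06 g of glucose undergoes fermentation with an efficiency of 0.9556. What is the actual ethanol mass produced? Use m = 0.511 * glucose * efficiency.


Actual ethanol: m = 0.511 * 395.06 * 0.9556
m = 192.9124 g

192.9124 g


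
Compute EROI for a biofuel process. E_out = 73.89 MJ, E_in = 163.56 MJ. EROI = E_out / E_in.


EROI = E_out / E_in
= 73.89 / 163.56
= 0.4518

0.4518


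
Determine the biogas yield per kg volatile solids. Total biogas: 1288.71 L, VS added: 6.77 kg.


Y = V / VS
= 1288.71 / 6.77
= 190.3560 L/kg VS

190.3560 L/kg VS


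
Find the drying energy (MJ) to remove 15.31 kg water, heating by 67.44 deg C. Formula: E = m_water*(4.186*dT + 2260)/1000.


E = m_water * (4.186 * dT + 2260) / 1000
= 15.31 * (4.186 * 67.44 + 2260) / 1000
= 38.9227 MJ

38.9227 MJ


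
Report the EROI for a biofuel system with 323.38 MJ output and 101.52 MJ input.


EROI = E_out / E_in
= 323.38 / 101.52
= 3.1854

3.1854


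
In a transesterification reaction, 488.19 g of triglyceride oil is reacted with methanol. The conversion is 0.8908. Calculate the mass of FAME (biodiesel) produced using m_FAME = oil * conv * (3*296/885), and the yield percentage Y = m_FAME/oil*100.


m_FAME = oil * conv * (3 * 296 / 885) = oil * conv * (888/885)
= 488.19 * 0.8908 * 888 / 885
= 436.3538 g
Y = m_FAME / oil * 100 = conv * (888/885) * 100
= 0.8908 * 888 / 885 * 100
= 89.38%

436.3538 g FAME; Y = 89.38%


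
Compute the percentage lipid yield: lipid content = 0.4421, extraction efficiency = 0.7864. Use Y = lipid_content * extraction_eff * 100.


Y = lipid_content * extraction_eff * 100
= 0.4421 * 0.7864 * 100
= 34.7667%

34.7667%


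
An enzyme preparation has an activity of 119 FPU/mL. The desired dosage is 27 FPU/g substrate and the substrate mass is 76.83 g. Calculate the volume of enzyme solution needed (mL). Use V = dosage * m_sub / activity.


V = dosage * m_sub / activity
V = 27 * 76.83 / 119
V = 17.4320 mL

17.4320 mL


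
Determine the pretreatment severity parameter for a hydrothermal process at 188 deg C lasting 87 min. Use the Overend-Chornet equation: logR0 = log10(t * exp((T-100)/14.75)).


logR0 = log10(t * exp((T - 100) / 14.75))
= log10(87 * exp((188 - 100) / 14.75))
= 4.5306

4.5306


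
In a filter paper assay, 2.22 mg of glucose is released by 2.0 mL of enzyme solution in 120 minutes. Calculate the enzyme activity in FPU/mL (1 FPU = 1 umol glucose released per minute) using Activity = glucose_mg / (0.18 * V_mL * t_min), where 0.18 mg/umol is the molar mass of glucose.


Activity = glucose_mg / (0.18 mg/umol * V_mL * t_min)
= 2.22 / (0.18 * 2.0 * 120)
= 0.0514 FPU/mL

0.0514 FPU/mL


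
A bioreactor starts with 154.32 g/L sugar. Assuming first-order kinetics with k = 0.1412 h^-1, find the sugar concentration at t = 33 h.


S = S0 * exp(-k * t)
S = 154.32 * exp(-0.1412 * 33)
S = 1.4614 g/L

1.4614 g/L


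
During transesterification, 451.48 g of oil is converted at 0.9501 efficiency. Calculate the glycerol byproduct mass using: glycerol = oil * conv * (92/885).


glycerol = oil * conv * (92/885)
= 451.48 * 0.9501 * 92 / 885
= 44.5915 g

44.5915 g


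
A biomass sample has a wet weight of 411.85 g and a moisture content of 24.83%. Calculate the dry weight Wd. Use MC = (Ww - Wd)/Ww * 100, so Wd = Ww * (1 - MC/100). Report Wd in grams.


Wd = Ww * (1 - MC/100)
= 411.85 * (1 - 24.83/100)
= 309.5876 g

309.5876 g


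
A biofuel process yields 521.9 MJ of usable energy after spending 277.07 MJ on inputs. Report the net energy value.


NEV = E_out - E_in
= 521.9 - 277.07
= 244.8300 MJ

244.8300 MJ


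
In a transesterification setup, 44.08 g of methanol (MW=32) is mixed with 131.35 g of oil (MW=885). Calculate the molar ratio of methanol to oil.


Molar ratio = n_MeOH / n_oil = (MeOH/32) / (oil/885) = (MeOH * 885) / (32 * oil)
= (44.08 * 885) / (32 * 131.35)
= 9.2812

9.2812


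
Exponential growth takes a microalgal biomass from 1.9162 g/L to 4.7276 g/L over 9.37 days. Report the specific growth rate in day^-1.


mu = ln(X2/X1) / dt
= ln(4.7276/1.9162) / 9.37
= 0.0964 per day

0.0964 per day


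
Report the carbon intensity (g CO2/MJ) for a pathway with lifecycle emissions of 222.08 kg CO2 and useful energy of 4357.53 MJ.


CI = CO2 * 1000 / E
= 222.08 * 1000 / 4357.53
= 50.9647 g CO2/MJ

50.9647 g CO2/MJ


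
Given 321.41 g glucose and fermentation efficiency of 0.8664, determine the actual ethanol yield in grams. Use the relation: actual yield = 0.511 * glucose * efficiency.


Actual ethanol: m = 0.511 * 321.41 * 0.8664
m = 142.2980 g

142.2980 g


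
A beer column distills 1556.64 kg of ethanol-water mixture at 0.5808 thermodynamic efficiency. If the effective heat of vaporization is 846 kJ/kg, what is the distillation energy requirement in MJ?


E = m * 846 / (eta * 1000)
= 1556.64 * 846 / (0.5808 * 1000)
= 2267.4198 MJ

2267.4198 MJ


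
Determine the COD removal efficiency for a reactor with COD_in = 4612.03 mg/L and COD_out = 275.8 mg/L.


eta = (COD_in - COD_out) / COD_in * 100
= (4612.03 - 275.8) / 4612.03 * 100
= 94.0200%

94.0200%


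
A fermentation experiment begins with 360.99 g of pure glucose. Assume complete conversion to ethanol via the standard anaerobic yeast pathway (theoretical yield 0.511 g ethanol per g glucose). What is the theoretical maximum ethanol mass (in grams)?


Theoretical ethanol yield: m_EtOH = 0.511 * m_glucose
m_EtOH = 0.511 * 360.99 = 184.4659 g

184.4659 g


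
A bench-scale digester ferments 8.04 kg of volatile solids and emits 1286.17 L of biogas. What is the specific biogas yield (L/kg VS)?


Y = V / VS
= 1286.17 / 8.04
= 159.9714 L/kg VS

159.9714 L/kg VS


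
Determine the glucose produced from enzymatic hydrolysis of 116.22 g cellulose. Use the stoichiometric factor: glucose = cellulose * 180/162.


glucose = cellulose * 180/162
= 116.22 * 180/162
= 129.1333 g

129.1333 g


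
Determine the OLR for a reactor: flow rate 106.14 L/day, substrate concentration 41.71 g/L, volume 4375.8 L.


OLR = Q * S / V
= 106.14 * 41.71 / 4375.8
= 1.0117 g/L/day

1.0117 g/L/day


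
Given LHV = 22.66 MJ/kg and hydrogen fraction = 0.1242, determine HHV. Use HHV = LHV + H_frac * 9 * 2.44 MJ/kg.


HHV = LHV + H_frac * 9 * 2.44
= 22.66 + 0.1242 * 9 * 2.44
= 25.3874 MJ/kg

25.3874 MJ/kg


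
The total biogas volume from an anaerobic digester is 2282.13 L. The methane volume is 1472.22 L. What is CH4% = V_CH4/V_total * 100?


CH4% = V_CH4 / V_total * 100
= 1472.22 / 2282.13 * 100
= 64.5108%

64.5108%


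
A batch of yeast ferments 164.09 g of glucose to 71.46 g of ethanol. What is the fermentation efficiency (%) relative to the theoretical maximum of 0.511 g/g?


Fermentation efficiency = (actual / (0.511 * glucose)) * 100
= (71.46 / (0.511 * 164.09)) * 100
= 85.2236%

85.2236%


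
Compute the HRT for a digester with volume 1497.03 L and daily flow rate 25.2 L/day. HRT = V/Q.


HRT = V / Q
= 1497.03 / 25.2
= 59.4060 days

59.4060 days


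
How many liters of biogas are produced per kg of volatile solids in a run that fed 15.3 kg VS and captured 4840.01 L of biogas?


Y = V / VS
= 4840.01 / 15.3
= 316.3405 L/kg VS

316.3405 L/kg VS


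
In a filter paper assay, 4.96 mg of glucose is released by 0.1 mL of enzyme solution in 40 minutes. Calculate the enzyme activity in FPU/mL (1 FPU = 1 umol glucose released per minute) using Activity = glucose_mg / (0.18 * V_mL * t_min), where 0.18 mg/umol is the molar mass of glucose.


Activity = glucose_mg / (0.18 mg/umol * V_mL * t_min)
= 4.96 / (0.18 * 0.1 * 40)
= 6.8889 FPU/mL

6.8889 FPU/mL


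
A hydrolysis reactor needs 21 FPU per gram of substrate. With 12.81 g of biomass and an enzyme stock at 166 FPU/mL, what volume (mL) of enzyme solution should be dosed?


V = dosage * m_sub / activity
V = 21 * 12.81 / 166
V = 1.6205 mL

1.6205 mL


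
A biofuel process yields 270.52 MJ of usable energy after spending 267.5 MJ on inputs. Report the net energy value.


NEV = E_out - E_in
= 270.52 - 267.5
= 3.0200 MJ

3.0200 MJ


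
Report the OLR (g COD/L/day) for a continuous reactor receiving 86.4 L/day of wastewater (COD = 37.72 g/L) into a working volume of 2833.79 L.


OLR = Q * S / V
= 86.4 * 37.72 / 2833.79
= 1.1501 g/L/day

1.1501 g/L/day


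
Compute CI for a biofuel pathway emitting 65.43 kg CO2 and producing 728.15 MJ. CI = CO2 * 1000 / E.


CI = CO2 * 1000 / E
= 65.43 * 1000 / 728.15
= 89.8579 g CO2/MJ

89.8579 g CO2/MJ


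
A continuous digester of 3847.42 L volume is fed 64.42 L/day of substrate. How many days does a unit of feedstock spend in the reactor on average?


HRT = V / Q
= 3847.42 / 64.42
= 59.7240 days

59.7240 days


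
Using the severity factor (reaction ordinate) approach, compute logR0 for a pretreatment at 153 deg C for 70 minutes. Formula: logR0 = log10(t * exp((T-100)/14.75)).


logR0 = log10(t * exp((T - 100) / 14.75))
= log10(70 * exp((153 - 100) / 14.75))
= 3.4056

3.4056


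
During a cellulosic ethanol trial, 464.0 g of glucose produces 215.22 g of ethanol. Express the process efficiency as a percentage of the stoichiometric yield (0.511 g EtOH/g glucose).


Fermentation efficiency = (actual / (0.511 * glucose)) * 100
= (215.22 / (0.511 * 464.0)) * 100
= 90.7703%

90.7703%


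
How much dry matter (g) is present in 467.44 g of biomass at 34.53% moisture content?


Wd = Ww * (1 - MC/100)
= 467.44 * (1 - 34.53/100)
= 306.0330 g

306.0330 g


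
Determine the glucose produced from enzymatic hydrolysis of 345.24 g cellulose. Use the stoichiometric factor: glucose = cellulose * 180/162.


glucose = cellulose * 180/162
= 345.24 * 180/162
= 383.6000 g

383.6000 g


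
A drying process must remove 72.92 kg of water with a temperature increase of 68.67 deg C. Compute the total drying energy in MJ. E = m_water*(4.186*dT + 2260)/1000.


E = m_water * (4.186 * dT + 2260) / 1000
= 72.92 * (4.186 * 68.67 + 2260) / 1000
= 185.7602 MJ

185.7602 MJ


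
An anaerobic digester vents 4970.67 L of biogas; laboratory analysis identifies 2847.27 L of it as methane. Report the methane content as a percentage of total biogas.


CH4% = V_CH4 / V_total * 100
= 2847.27 / 4970.67 * 100
= 57.2814%

57.2814%


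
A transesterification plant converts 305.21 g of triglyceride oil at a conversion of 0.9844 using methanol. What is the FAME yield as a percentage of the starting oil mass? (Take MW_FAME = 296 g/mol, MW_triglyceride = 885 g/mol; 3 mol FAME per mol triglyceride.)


m_FAME = oil * conv * (3 * 296 / 885) = oil * conv * (888/885)
= 305.21 * 0.9844 * 888 / 885
= 301.4672 g
Y = m_FAME / oil * 100 = conv * (888/885) * 100
= 0.9844 * 888 / 885 * 100
= 98.77%

98.77%


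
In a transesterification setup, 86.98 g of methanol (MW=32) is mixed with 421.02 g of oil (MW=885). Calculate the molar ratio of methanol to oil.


Molar ratio = n_MeOH / n_oil = (MeOH/32) / (oil/885) = (MeOH * 885) / (32 * oil)
= (86.98 * 885) / (32 * 421.02)
= 5.7136

5.7136


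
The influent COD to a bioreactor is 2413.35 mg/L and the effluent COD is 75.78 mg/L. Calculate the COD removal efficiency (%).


eta = (COD_in - COD_out) / COD_in * 100
= (2413.35 - 75.78) / 2413.35 * 100
= 96.8600%

96.8600%


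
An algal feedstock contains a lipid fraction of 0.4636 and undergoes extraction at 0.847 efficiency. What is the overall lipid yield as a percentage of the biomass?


Y = lipid_content * extraction_eff * 100
= 0.4636 * 0.847 * 100
= 39.2669%

39.2669%


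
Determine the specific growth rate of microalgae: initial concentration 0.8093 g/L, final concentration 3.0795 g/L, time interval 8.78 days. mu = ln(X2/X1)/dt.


mu = ln(X2/X1) / dt
= ln(3.0795/0.8093) / 8.78
= 0.1522 per day

0.1522 per day


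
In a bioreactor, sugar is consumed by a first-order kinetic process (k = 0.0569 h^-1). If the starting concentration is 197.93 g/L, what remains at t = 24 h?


S = S0 * exp(-k * t)
S = 197.93 * exp(-0.0569 * 24)
S = 50.5172 g/L

50.5172 g/L


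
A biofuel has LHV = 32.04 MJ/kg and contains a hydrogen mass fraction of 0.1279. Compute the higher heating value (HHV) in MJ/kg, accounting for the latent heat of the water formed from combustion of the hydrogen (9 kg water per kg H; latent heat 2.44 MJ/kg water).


HHV = LHV + H_frac * 9 * 2.44
= 32.04 + 0.1279 * 9 * 2.44
= 34.8487 MJ/kg

34.8487 MJ/kg


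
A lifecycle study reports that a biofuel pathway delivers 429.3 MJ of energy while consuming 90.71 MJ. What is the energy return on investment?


EROI = E_out / E_in
= 429.3 / 90.71
= 4.7327

4.7327


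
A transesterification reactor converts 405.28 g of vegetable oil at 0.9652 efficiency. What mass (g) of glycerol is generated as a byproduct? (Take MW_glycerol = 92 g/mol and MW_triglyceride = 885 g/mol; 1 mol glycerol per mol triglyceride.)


glycerol = oil * conv * (92/885)
= 405.28 * 0.9652 * 92 / 885
= 40.6647 g

40.6647 g


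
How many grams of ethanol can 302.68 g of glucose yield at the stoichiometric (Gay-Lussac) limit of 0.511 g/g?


Theoretical ethanol yield: m_EtOH = 0.511 * m_glucose
m_EtOH = 0.511 * 302.68 = 154.6695 g

154.6695 g


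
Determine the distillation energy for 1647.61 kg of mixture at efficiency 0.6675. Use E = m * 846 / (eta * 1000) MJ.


E = m * 846 / (eta * 1000)
= 1647.61 * 846 / (0.6675 * 1000)
= 2088.2068 MJ

2088.2068 MJ


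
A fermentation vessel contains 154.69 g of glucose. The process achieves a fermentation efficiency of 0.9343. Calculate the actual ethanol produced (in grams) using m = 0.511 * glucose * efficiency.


Actual ethanol: m = 0.511 * 154.69 * 0.9343
m = 73.8532 g

73.8532 g


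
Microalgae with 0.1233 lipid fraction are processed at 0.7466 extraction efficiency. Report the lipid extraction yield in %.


Y = lipid_content * extraction_eff * 100
= 0.1233 * 0.7466 * 100
= 9.2056%

9.2056%


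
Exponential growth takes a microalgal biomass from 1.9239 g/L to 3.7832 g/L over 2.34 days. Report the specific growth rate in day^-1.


mu = ln(X2/X1) / dt
= ln(3.7832/1.9239) / 2.34
= 0.2890 per day

0.2890 per day


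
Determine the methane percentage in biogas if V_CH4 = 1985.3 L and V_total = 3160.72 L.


CH4% = V_CH4 / V_total * 100
= 1985.3 / 3160.72 * 100
= 62.8116%

62.8116%


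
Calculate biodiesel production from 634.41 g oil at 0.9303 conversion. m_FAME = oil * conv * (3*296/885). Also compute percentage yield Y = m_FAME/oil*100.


m_FAME = oil * conv * (3 * 296 / 885) = oil * conv * (888/885)
= 634.41 * 0.9303 * 888 / 885
= 592.1923 g
Y = m_FAME / oil * 100 = conv * (888/885) * 100
= 0.9303 * 888 / 885 * 100
= 93.35%

592.1923 g FAME; Y = 93.35%


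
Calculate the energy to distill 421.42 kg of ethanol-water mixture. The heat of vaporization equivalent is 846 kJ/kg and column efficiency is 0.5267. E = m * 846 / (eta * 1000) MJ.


E = m * 846 / (eta * 1000)
= 421.42 * 846 / (0.5267 * 1000)
= 676.8964 MJ

676.8964 MJ


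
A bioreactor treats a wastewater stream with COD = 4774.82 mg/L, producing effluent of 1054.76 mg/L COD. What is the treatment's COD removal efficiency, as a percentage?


eta = (COD_in - COD_out) / COD_in * 100
= (4774.82 - 1054.76) / 4774.82 * 100
= 77.9100%

77.9100%


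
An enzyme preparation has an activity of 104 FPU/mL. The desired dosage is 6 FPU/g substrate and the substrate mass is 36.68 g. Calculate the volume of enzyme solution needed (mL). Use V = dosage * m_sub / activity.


V = dosage * m_sub / activity
V = 6 * 36.68 / 104
V = 2.1162 mL

2.1162 mL


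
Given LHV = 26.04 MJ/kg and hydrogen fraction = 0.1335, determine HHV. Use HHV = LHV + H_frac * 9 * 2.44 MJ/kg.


HHV = LHV + H_frac * 9 * 2.44
= 26.04 + 0.1335 * 9 * 2.44
= 28.9717 MJ/kg

28.9717 MJ/kg


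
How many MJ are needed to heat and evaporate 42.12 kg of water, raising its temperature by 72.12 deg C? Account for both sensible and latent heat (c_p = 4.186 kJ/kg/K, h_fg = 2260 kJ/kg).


E = m_water * (4.186 * dT + 2260) / 1000
= 42.12 * (4.186 * 72.12 + 2260) / 1000
= 107.9070 MJ

107.9070 MJ
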